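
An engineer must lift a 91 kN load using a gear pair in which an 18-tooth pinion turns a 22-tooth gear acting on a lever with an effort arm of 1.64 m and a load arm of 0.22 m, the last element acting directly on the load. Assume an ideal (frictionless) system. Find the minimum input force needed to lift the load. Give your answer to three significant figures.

9.99 kN

Gear pair MA = 22/18 = 1.2222.
Lever MA = effort arm / load arm = 1.64/0.22 = 7.4545.
Combined ideal MA = 1.2222 × 7.4545 = 9.1111.
Effort = load / MA = 91 / 9.1111 = 9.9878 kN.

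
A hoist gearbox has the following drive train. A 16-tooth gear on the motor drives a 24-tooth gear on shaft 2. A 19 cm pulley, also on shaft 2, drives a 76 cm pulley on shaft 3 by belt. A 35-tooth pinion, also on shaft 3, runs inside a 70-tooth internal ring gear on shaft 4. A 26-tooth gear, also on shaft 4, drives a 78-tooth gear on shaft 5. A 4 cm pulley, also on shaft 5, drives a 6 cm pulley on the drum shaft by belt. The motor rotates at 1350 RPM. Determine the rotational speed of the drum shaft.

25 RPM

Gear mesh: ratio = 24/16 = 1.5, so shaft 2 turns at 1350 / 1.5 = 900 RPM.
Belt: ratio = 76/19 = 4, so shaft 3 turns at 900 / 4 = 225 RPM.
Internal gear: ratio = 70/35 = 2, so shaft 4 turns at 225 / 2 = 112.5 RPM.
Gear mesh: ratio = 78/26 = 3, so shaft 5 turns at 112.5 / 3 = 37.5 RPM.
Belt: ratio = 6/4 = 1.5, so the drum shaft turns at 37.5 / 1.5 = 25 RPM.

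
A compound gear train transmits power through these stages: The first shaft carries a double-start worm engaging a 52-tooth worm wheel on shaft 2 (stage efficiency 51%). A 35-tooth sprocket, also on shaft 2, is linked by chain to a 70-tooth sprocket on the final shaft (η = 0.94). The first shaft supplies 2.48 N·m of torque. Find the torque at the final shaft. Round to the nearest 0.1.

61.8 N·m

worm 52/2 = 26 → τ = 2.48·26·0.51 = 32.885 N·m
chain 70/35 = 2 → τ = 32.885·2·0.94 = 61.823 N·m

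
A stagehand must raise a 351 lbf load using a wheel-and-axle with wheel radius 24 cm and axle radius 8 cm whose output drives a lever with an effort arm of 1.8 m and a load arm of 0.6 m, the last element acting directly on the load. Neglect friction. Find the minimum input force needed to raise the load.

39 lbf

Wheel-and-axle MA = R/r = 24/8 = 3.
Lever MA = effort arm / load arm = 1.8/0.6 = 3.
Combined ideal MA = 3 × 3 = 9.
Effort = load / MA = 351 / 9 = 39 lbf.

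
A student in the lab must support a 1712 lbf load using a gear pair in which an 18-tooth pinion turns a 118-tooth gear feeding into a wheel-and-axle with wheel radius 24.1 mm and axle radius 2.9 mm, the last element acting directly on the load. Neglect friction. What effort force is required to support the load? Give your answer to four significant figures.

Gear pair MA = 118/18 = 6.5556.
Wheel-and-axle MA = R/r = 24.1/2.9 = 8.3103.
Combined ideal MA = 6.5556 × 8.3103 = 54.479.
Effort = load / MA = 1712 / 54.479 = 31.425 lbf.

31.42 lbf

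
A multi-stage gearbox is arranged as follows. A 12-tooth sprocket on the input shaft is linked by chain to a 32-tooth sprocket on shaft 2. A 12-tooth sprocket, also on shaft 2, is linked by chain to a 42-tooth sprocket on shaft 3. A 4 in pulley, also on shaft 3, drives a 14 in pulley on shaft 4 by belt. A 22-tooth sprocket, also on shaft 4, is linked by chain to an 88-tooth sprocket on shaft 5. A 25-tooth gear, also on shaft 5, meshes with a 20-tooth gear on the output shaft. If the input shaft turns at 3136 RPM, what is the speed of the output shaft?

the input shaft → shaft 2 (chain, 32/12): 3136 ÷ 2.6667 = 1176 RPM
shaft 2 → shaft 3 (chain, 42/12): 1176 ÷ 3.5 = 336 RPM
shaft 3 → shaft 4 (belt, 14/4): 336 ÷ 3.5 = 96 RPM
shaft 4 → shaft 5 (chain, 88/22): 96 ÷ 4 = 24 RPM
shaft 5 → the output shaft (gear mesh, 20/25): 24 ÷ 0.8 = 30 RPM

30 RPM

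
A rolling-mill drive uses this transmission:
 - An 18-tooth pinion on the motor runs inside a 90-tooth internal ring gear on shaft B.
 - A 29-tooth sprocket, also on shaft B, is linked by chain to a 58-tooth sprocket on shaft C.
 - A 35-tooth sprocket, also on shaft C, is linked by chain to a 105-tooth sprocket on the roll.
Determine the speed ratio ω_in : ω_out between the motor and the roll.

Each stage contributes driven/driver: internal gear 90/18 = 5, chain 58/29 = 2, chain 105/35 = 3.
Overall: 5 × 2 × 3 = 30.

30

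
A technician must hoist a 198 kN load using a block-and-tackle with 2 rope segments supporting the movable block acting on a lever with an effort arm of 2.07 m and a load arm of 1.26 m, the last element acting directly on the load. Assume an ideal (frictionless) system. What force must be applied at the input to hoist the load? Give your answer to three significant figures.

Block-and-tackle MA = number of supporting rope parts = 2.
Lever MA = effort arm / load arm = 2.07/1.26 = 1.6429.
Combined ideal MA = 2 × 1.6429 = 3.2857.
Effort = load / MA = 198 / 3.2857 = 60.261 kN.

60.3 kN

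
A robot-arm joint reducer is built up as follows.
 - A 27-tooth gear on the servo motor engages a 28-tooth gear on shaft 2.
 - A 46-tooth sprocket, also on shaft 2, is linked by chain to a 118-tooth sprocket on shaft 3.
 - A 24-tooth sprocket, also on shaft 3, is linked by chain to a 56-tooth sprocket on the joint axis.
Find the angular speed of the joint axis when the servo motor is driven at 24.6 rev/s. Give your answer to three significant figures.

3.96 rev/s

Gear mesh: ratio = 28/27 = 1.037, so shaft 2 turns at 24.6 / 1.037 = 23.721 rev/s.
Chain: ratio = 118/46 = 2.5652, so shaft 3 turns at 23.721 / 2.5652 = 9.2473 rev/s.
Chain: ratio = 56/24 = 2.3333, so the joint axis turns at 9.2473 / 2.3333 = 3.9631 rev/s.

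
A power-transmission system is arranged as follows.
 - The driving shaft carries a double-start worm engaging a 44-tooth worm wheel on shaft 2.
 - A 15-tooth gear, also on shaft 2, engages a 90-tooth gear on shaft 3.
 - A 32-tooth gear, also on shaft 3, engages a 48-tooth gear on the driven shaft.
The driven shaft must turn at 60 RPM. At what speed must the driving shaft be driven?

Overall ratio R = 22 × 6 × 1.5 = 198.
Required input speed = output speed × R = 60 × 198 = 11880 RPM.

11880 RPM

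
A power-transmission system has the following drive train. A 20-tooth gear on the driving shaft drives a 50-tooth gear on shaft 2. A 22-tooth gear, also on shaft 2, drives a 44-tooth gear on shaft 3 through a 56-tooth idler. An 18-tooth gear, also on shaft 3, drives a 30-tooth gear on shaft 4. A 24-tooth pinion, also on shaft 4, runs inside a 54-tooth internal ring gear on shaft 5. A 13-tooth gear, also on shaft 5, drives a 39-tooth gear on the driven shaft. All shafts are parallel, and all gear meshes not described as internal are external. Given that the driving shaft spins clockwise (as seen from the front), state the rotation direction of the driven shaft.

counterclockwise

the driving shaft → shaft 2: external mesh, 1 reversal → CCW.
shaft 2 → shaft 3: driver → idler → driven is 2 external meshes, 2 reversals → CCW.
shaft 3 → shaft 4: external mesh, 1 reversal → CW.
shaft 4 → shaft 5: internal mesh, same direction → CW.
shaft 5 → the driven shaft: external mesh, 1 reversal → CCW.
5 reversals in total — an odd number — so the driven shaft turns opposite to the driving shaft.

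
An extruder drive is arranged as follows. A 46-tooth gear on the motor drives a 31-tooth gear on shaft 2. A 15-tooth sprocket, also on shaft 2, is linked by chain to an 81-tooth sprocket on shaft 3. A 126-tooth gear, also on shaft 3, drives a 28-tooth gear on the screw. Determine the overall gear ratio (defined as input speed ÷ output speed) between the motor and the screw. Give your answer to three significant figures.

0.809

Each stage contributes driven/driver: gear mesh 31/46 = 0.67391, chain 81/15 = 5.4, gear mesh 28/126 = 0.22222.
Overall: 0.67391 × 5.4 × 0.22222 = 0.8087.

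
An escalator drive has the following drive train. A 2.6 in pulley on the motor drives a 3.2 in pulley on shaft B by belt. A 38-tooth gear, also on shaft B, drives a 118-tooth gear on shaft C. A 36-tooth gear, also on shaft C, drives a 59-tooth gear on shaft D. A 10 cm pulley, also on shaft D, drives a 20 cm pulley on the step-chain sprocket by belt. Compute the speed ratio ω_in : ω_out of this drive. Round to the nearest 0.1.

Each stage contributes driven/driver: belt 3.2/2.6 = 1.2308, gear mesh 118/38 = 3.1053, gear mesh 59/36 = 1.6389, belt 20/10 = 2.
Overall: 1.2308 × 3.1053 × 1.6389 × 2 = 12.527.

12.5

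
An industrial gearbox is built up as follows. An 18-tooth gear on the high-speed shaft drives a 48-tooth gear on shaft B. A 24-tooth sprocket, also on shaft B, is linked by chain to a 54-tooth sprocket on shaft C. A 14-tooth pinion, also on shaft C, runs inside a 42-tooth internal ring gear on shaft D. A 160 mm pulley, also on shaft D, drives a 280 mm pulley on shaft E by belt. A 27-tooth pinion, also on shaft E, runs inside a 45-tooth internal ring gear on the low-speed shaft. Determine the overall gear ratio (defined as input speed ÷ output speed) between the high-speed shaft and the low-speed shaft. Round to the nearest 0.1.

52.5

Each stage contributes driven/driver: gear mesh 48/18 = 2.6667, chain 54/24 = 2.25, internal gear 42/14 = 3, belt 280/160 = 1.75, internal gear 45/27 = 1.6667.
Overall: 2.6667 × 2.25 × 3 × 1.75 × 1.6667 = 52.5.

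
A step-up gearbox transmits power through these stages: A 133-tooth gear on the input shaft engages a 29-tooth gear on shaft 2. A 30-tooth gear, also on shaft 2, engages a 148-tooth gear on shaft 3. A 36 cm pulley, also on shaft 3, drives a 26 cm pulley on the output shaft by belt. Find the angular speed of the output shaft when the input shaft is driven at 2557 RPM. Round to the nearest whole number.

Gear mesh: ratio = 29/133 = 0.21805, so shaft 2 turns at 2557 / 0.21805 = 11727 RPM.
Gear mesh: ratio = 148/30 = 4.9333, so shaft 3 turns at 11727 / 4.9333 = 2377.1 RPM.
Belt: ratio = 26/36 = 0.72222, so the output shaft turns at 2377.1 / 0.72222 = 3291.3 RPM.

3291 RPM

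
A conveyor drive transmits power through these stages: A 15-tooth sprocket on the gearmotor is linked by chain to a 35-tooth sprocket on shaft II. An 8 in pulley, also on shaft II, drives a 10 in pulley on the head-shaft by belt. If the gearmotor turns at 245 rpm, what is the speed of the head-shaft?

the gearmotor → shaft II (chain, 35/15): 245 ÷ 2.3333 = 105 rpm
shaft II → the head-shaft (belt, 10/8): 105 ÷ 1.25 = 84 rpm

84 rpm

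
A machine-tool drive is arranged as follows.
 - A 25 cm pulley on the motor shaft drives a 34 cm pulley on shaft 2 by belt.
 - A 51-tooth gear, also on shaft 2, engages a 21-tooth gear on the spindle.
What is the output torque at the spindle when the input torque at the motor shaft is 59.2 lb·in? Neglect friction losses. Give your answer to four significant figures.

belt 34/25 = 1.36 → τ = 59.2·1.36 = 80.512 lb·in
gear mesh 21/51 = 0.41176 → τ = 80.512·0.41176 = 33.152 lb·in

33.15 lb·in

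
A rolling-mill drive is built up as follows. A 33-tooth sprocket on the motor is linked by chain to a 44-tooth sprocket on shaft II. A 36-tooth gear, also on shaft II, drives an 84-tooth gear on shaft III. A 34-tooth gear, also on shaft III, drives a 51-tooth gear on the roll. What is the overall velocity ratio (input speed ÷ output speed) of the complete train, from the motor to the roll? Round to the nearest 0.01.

4.67

Each stage contributes driven/driver: chain 44/33 = 1.3333, gear mesh 84/36 = 2.3333, gear mesh 51/34 = 1.5.
Overall: 1.3333 × 2.3333 × 1.5 = 4.6667.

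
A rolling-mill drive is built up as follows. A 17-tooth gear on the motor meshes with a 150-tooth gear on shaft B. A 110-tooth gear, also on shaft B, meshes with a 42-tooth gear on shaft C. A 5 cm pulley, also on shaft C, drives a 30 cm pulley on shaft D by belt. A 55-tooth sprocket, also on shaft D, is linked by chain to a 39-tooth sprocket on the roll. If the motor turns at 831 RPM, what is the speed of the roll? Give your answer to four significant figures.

the motor → shaft B (gear mesh, 150/17): 831 ÷ 8.8235 = 94.18 RPM
shaft B → shaft C (gear mesh, 42/110): 94.18 ÷ 0.38182 = 246.66 RPM
shaft C → shaft D (belt, 30/5): 246.66 ÷ 6 = 41.11 RPM
shaft D → the roll (chain, 39/55): 41.11 ÷ 0.70909 = 57.976 RPM

57.98 RPM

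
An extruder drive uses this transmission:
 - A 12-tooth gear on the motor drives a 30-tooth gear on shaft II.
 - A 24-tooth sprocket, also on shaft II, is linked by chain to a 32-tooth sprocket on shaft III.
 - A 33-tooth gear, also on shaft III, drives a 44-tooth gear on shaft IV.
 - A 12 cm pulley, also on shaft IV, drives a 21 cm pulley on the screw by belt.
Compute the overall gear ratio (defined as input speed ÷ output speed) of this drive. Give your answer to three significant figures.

7.78

Each stage contributes driven/driver: gear mesh 30/12 = 2.5, chain 32/24 = 1.3333, gear mesh 44/33 = 1.3333, belt 21/12 = 1.75.
Overall: 2.5 × 1.3333 × 1.3333 × 1.75 = 7.7778.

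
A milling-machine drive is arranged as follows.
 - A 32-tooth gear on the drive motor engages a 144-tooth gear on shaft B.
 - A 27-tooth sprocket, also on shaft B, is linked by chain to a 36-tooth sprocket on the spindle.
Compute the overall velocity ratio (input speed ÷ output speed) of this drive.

Each stage contributes driven/driver: gear mesh 144/32 = 4.5, chain 36/27 = 1.3333.
Overall: 4.5 × 1.3333 = 6.

6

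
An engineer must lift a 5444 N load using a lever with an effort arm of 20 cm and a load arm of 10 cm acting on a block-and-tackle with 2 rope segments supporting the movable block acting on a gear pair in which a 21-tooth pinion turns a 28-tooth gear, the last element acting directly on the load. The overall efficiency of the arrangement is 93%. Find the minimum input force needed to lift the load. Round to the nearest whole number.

Lever MA = effort arm / load arm = 20/10 = 2.
Block-and-tackle MA = number of supporting rope parts = 2.
Gear pair MA = 28/21 = 1.3333.
Combined ideal MA = 2 × 2 × 1.3333 = 5.3333.
Actual MA = 5.3333 × 0.93 = 4.96.
Effort = load / actual MA = 5444 / 4.96 = 1097.6 N.

1098 N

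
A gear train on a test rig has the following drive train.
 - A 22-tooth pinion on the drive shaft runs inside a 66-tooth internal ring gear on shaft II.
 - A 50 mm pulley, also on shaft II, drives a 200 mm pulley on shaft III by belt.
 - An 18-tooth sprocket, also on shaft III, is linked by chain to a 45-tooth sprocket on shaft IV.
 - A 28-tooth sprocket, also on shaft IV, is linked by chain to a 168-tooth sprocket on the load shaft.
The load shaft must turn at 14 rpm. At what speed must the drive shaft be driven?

Overall ratio R = 3 × 4 × 2.5 × 6 = 180.
Required input speed = output speed × R = 14 × 180 = 2520 rpm.

2520 rpm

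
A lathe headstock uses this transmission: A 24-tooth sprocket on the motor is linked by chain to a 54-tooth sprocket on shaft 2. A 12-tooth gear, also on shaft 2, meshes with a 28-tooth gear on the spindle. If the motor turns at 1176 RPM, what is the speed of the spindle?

224 RPM

chain 54/24 = 2.25 → 1176/2.25 = 522.67 RPM
gear mesh 28/12 = 2.3333 → 522.67/2.3333 = 224 RPM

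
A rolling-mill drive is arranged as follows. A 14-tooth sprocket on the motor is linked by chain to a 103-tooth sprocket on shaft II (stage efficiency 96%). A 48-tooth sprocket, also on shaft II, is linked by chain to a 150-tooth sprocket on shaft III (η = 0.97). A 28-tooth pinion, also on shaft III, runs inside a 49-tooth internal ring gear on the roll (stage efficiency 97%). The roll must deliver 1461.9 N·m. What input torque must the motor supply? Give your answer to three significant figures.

40.2 N·m

Overall ratio R = 7.3571 × 3.125 × 1.75 = 40.234; overall efficiency η = 0.96 × 0.97 × 0.97 = 0.9033.
Input torque = output torque / (R × η) = 1461.9 / (40.234 × 0.9033) = 40.226 N·m.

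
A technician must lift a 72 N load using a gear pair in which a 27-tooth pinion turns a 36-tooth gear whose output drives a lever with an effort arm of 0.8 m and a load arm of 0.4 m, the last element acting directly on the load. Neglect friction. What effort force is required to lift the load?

Gear pair MA = 36/27 = 1.3333.
Lever MA = effort arm / load arm = 0.8/0.4 = 2.
Combined ideal MA = 1.3333 × 2 = 2.6667.
Effort = load / MA = 72 / 2.6667 = 27 N.

27 N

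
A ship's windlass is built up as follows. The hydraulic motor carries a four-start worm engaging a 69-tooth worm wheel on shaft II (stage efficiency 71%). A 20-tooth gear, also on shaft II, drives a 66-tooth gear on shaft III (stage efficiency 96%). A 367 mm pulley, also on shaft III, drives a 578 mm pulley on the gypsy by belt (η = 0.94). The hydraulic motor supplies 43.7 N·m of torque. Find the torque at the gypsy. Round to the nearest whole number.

2510 N·m

After the worm (69/4): 43.7 × 17.25 × 0.71 = 535.22 N·m
After the gear mesh (66/20): 535.22 × 3.3 × 0.96 = 1695.6 N·m
After the belt (578/367): 1695.6 × 1.5749 × 0.94 = 2510.2 N·m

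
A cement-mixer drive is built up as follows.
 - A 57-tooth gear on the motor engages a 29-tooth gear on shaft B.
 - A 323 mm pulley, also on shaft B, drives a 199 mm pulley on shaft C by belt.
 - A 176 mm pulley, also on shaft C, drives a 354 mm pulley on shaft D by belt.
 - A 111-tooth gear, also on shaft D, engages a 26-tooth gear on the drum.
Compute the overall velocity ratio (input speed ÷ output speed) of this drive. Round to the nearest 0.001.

Each stage contributes driven/driver: gear mesh 29/57 = 0.50877, belt 199/323 = 0.6161, belt 354/176 = 2.0114, gear mesh 26/111 = 0.23423.
Overall: 0.50877 × 0.6161 × 2.0114 × 0.23423 = 0.14768.

0.148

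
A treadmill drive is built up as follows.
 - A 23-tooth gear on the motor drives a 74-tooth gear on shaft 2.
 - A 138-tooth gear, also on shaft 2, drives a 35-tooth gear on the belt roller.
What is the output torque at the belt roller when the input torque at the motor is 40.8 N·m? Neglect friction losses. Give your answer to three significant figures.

After the gear mesh (74/23): 40.8 × 3.2174 = 131.27 N·m
After the gear mesh (35/138): 131.27 × 0.25362 = 33.293 N·m

33.3 N·m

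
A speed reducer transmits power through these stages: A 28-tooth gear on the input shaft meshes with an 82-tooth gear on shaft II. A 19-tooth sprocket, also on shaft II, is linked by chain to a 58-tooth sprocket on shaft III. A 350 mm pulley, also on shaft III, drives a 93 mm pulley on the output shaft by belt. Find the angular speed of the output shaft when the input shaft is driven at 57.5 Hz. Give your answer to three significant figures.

24.2 Hz

the input shaft → shaft II (gear mesh, 82/28): 57.5 ÷ 2.9286 = 19.634 Hz
shaft II → shaft III (chain, 58/19): 19.634 ÷ 3.0526 = 6.4319 Hz
shaft III → the output shaft (belt, 93/350): 6.4319 ÷ 0.26571 = 24.206 Hz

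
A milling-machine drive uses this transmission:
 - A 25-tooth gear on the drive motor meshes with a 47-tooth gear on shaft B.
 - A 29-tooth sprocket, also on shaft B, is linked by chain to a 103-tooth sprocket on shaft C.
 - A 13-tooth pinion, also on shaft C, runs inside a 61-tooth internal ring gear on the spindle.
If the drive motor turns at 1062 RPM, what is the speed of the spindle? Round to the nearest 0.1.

Gear mesh: ratio = 47/25 = 1.88, so shaft B turns at 1062 / 1.88 = 564.89 RPM.
Chain: ratio = 103/29 = 3.5517, so shaft C turns at 564.89 / 3.5517 = 159.05 RPM.
Internal gear: ratio = 61/13 = 4.6923, so the spindle turns at 159.05 / 4.6923 = 33.895 RPM.

33.9 RPM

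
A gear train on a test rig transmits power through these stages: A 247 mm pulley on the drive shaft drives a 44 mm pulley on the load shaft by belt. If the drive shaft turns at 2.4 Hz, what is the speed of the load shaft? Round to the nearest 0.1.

Belt: ratio = 44/247 = 0.17814, so the load shaft turns at 2.4 / 0.17814 = 13.473 Hz.

13.5 Hz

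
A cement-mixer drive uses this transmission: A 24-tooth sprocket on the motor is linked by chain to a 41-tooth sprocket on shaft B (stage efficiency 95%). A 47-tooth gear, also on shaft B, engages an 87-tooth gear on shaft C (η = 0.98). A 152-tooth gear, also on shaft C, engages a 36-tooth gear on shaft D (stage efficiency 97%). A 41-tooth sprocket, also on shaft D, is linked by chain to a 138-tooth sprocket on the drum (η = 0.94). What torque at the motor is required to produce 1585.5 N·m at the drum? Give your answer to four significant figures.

740.9 N·m

Overall ratio R = 1.7083 × 1.8511 × 0.23684 × 3.3659 = 2.5209; overall efficiency η = 0.95 × 0.98 × 0.97 × 0.94 = 0.8489.
Input torque = output torque / (R × η) = 1585.5 / (2.5209 × 0.8489) = 740.92 N·m.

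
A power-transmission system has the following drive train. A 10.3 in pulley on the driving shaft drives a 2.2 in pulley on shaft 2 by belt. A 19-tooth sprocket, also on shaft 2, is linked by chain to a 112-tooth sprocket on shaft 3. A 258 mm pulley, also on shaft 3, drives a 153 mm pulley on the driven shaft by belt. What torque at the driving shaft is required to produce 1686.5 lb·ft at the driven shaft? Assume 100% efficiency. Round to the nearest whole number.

Overall ratio R = 0.21359 × 5.8947 × 0.59302 = 0.74666.
Input torque = output torque / R = 1686.5 / 0.74666 = 2258.7 lb·ft.

2259 lb·ft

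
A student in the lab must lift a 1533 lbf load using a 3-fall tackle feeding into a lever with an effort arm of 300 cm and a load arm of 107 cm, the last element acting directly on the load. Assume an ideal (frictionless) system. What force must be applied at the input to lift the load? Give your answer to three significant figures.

182 lbf

Block-and-tackle MA = number of supporting rope parts = 3.
Lever MA = effort arm / load arm = 300/107 = 2.8037.
Combined ideal MA = 3 × 2.8037 = 8.4112.
Effort = load / MA = 1533 / 8.4112 = 182.26 lbf.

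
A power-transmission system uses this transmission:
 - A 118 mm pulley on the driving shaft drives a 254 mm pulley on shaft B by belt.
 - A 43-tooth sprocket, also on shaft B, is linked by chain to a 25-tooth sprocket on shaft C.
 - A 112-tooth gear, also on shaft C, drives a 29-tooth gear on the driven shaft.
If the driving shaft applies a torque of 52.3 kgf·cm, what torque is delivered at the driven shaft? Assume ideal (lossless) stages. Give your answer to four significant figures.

Belt: ratio = 254/118 = 2.1525; torque at shaft B = 52.3 × 2.1525 = 112.58 kgf·cm.
Chain: ratio = 25/43 = 0.5814; torque at shaft C = 112.58 × 0.5814 = 65.452 kgf·cm.
Gear mesh: ratio = 29/112 = 0.25893; torque at the driven shaft = 65.452 × 0.25893 = 16.947 kgf·cm.

16.95 kgf·cm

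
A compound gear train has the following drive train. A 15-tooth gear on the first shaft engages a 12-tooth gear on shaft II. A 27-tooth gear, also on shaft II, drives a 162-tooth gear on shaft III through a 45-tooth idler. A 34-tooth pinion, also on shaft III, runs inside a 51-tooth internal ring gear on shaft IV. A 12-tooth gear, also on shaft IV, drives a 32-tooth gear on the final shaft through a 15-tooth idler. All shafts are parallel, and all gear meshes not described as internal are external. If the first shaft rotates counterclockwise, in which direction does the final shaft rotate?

clockwise

the first shaft → shaft II: external mesh, 1 reversal → CW.
shaft II → shaft III: driver → idler → driven is 2 external meshes, 2 reversals → CW.
shaft III → shaft IV: internal mesh, same direction → CW.
shaft IV → the final shaft: driver → idler → driven is 2 external meshes, 2 reversals → CW.
5 reversals in total — an odd number — so the final shaft turns opposite to the first shaft.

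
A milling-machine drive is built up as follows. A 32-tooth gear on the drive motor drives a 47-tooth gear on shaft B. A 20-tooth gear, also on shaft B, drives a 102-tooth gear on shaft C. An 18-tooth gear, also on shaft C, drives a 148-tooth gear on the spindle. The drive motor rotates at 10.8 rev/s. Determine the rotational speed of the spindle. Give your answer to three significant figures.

gear mesh 47/32 = 1.4688 → 10.8/1.4688 = 7.3532 rev/s
gear mesh 102/20 = 5.1 → 7.3532/5.1 = 1.4418 rev/s
gear mesh 148/18 = 8.2222 → 1.4418/8.2222 = 0.17535 rev/s

0.175 rev/s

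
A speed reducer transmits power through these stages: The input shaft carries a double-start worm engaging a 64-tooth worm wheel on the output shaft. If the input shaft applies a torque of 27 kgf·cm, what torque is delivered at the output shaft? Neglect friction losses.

864 kgf·cm

worm 64/2 = 32 → τ = 27·32 = 864 kgf·cm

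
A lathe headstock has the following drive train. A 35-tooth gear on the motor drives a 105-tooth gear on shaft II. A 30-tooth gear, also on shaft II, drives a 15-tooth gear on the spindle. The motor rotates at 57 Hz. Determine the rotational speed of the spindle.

Gear mesh: ratio = 105/35 = 3, so shaft II turns at 57 / 3 = 19 Hz.
Gear mesh: ratio = 15/30 = 0.5, so the spindle turns at 19 / 0.5 = 38 Hz.

38 Hz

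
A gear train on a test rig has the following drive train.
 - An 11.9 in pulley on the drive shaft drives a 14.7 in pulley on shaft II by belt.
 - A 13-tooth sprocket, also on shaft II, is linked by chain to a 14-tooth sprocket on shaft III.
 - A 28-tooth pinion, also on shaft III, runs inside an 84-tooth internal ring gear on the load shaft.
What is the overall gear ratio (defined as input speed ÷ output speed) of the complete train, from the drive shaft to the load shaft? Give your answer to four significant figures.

Each stage contributes driven/driver: belt 14.7/11.9 = 1.2353, chain 14/13 = 1.0769, internal gear 84/28 = 3.
Overall: 1.2353 × 1.0769 × 3 = 3.991.

3.991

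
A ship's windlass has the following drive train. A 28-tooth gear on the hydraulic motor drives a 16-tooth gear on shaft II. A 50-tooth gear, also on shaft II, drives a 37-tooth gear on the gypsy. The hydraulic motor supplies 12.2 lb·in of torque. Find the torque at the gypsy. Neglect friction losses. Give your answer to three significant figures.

After the gear mesh (16/28): 12.2 × 0.57143 = 6.9714 lb·in
After the gear mesh (37/50): 6.9714 × 0.74 = 5.1589 lb·in

5.16 lb·in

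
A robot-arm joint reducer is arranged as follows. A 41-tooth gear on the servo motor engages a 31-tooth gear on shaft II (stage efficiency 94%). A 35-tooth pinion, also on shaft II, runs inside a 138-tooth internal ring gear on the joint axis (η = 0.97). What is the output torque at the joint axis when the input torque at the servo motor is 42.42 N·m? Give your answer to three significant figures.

After the gear mesh (31/41): 42.42 × 0.7561 × 0.94 = 30.149 N·m
After the internal gear (138/35): 30.149 × 3.9429 × 0.97 = 115.31 N·m

115 N·m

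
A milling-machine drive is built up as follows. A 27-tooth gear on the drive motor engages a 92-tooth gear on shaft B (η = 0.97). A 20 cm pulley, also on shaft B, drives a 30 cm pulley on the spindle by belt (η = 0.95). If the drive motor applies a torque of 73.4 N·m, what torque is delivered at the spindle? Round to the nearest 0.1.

gear mesh 92/27 = 3.4074 → τ = 73.4·3.4074·0.97 = 242.6 N·m
belt 30/20 = 1.5 → τ = 242.6·1.5·0.95 = 345.71 N·m

345.7 N·m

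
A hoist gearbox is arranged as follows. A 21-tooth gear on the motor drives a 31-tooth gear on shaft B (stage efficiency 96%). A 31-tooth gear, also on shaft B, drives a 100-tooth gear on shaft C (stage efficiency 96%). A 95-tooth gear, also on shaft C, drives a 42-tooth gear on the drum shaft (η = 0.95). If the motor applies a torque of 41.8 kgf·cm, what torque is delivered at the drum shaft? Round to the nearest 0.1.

77.0 kgf·cm

Gear mesh: ratio = 31/21 = 1.4762; torque at shaft B = 41.8 × 1.4762 × 0.96 = 59.237 kgf·cm.
Gear mesh: ratio = 100/31 = 3.2258; torque at shaft C = 59.237 × 3.2258 × 0.96 = 183.44 kgf·cm.
Gear mesh: ratio = 42/95 = 0.44211; torque at the drum shaft = 183.44 × 0.44211 × 0.95 = 77.046 kgf·cm.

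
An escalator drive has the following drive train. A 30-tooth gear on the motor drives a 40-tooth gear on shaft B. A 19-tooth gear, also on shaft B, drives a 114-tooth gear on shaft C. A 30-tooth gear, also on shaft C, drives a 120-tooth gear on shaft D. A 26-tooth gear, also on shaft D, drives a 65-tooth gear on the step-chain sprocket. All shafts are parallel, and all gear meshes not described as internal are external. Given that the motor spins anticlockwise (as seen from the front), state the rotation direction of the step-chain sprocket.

the motor → shaft B: external mesh, 1 reversal → CW.
shaft B → shaft C: external mesh, 1 reversal → CCW.
shaft C → shaft D: external mesh, 1 reversal → CW.
shaft D → the step-chain sprocket: external mesh, 1 reversal → CCW.
4 reversals in total — an even number — so the step-chain sprocket turns the same way as the motor.

anticlockwise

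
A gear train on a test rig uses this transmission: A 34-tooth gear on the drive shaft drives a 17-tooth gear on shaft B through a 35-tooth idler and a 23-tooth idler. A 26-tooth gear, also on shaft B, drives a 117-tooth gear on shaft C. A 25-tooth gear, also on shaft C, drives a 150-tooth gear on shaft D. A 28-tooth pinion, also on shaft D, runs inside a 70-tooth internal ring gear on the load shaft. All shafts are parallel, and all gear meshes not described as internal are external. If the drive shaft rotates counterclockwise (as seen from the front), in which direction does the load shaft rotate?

clockwise

the drive shaft → shaft B: driver → idler → idler → driven is 3 external meshes, 3 reversals → CW.
shaft B → shaft C: external mesh, 1 reversal → CCW.
shaft C → shaft D: external mesh, 1 reversal → CW.
shaft D → the load shaft: internal mesh, same direction → CW.
5 reversals in total — an odd number — so the load shaft turns opposite to the drive shaft.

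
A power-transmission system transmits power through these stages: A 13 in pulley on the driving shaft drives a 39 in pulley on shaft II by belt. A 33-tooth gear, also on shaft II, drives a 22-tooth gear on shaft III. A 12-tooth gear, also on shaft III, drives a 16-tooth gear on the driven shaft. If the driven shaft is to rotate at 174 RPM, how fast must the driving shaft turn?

Overall ratio R = 3 × 0.66667 × 1.3333 = 2.6667.
Required input speed = output speed × R = 174 × 2.6667 = 464 RPM.

464 RPM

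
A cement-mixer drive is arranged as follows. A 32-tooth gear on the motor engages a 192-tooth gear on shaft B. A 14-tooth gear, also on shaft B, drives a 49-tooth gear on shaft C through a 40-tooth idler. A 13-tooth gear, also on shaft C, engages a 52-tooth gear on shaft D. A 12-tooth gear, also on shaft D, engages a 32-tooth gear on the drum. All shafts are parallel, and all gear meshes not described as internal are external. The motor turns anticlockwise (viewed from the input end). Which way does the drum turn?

clockwise

the motor → shaft B: external mesh, 1 reversal → CW.
shaft B → shaft C: driver → idler → driven is 2 external meshes, 2 reversals → CW.
shaft C → shaft D: external mesh, 1 reversal → CCW.
shaft D → the drum: external mesh, 1 reversal → CW.
5 reversals in total — an odd number — so the drum turns opposite to the motor.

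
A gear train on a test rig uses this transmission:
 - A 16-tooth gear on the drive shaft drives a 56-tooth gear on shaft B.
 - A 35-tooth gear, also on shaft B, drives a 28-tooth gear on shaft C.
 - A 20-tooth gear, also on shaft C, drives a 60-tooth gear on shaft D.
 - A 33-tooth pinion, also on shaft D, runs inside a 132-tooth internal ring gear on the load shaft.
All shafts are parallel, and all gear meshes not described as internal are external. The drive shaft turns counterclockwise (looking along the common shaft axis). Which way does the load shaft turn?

the drive shaft → shaft B: external mesh, 1 reversal → CW.
shaft B → shaft C: external mesh, 1 reversal → CCW.
shaft C → shaft D: external mesh, 1 reversal → CW.
shaft D → the load shaft: internal mesh, same direction → CW.
3 reversals in total — an odd number — so the load shaft turns opposite to the drive shaft.

clockwise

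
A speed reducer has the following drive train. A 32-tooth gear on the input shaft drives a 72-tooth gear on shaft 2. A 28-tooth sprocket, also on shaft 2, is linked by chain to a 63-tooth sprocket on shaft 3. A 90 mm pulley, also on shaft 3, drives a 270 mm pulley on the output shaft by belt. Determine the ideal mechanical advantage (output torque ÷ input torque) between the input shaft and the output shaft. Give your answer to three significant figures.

Each stage contributes driven/driver: gear mesh 72/32 = 2.25, chain 63/28 = 2.25, belt 270/90 = 3.
Overall: 2.25 × 2.25 × 3 = 15.188.

15.2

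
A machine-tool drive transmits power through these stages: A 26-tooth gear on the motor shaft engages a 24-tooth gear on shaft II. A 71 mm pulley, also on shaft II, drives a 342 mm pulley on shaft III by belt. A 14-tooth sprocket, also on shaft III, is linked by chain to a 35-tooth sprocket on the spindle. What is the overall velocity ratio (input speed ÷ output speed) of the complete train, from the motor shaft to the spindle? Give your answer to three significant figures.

11.1

Each stage contributes driven/driver: gear mesh 24/26 = 0.92308, belt 342/71 = 4.8169, chain 35/14 = 2.5.
Overall: 0.92308 × 4.8169 × 2.5 = 11.116.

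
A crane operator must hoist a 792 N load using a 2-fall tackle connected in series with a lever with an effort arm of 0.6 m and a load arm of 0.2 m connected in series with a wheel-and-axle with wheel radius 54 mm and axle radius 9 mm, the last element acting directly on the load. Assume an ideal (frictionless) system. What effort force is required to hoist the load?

22 N

Block-and-tackle MA = number of supporting rope parts = 2.
Lever MA = effort arm / load arm = 0.6/0.2 = 3.
Wheel-and-axle MA = R/r = 54/9 = 6.
Combined ideal MA = 2 × 3 × 6 = 36.
Effort = load / MA = 792 / 36 = 22 N.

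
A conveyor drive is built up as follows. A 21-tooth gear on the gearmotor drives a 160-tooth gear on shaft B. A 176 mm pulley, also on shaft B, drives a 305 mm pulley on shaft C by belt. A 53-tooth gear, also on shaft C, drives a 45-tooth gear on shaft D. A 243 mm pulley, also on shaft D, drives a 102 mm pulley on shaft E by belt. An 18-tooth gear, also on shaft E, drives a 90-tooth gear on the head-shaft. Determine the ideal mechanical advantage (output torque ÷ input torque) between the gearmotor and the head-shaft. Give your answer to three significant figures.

23.5

Each stage contributes driven/driver: gear mesh 160/21 = 7.619, belt 305/176 = 1.733, gear mesh 45/53 = 0.84906, belt 102/243 = 0.41975, gear mesh 90/18 = 5.
Overall: 7.619 × 1.733 × 0.84906 × 0.41975 × 5 = 23.528.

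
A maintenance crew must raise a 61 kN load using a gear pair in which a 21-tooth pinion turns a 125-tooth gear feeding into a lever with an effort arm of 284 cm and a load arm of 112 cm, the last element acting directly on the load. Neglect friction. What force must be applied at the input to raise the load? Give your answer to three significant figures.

Gear pair MA = 125/21 = 5.9524.
Lever MA = effort arm / load arm = 284/112 = 2.5357.
Combined ideal MA = 5.9524 × 2.5357 = 15.094.
Effort = load / MA = 61 / 15.094 = 4.0415 kN.

4.04 kN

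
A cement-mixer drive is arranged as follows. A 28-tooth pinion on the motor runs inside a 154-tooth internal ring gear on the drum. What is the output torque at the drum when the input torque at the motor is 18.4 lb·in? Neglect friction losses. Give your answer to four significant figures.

Internal gear: ratio = 154/28 = 5.5; torque at the drum = 18.4 × 5.5 = 101.2 lb·in.

101.2 lb·in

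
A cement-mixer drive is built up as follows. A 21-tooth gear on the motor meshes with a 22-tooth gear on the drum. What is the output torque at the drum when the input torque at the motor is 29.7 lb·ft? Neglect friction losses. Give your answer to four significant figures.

gear mesh 22/21 = 1.0476 → τ = 29.7·1.0476 = 31.114 lb·ft

31.11 lb·ft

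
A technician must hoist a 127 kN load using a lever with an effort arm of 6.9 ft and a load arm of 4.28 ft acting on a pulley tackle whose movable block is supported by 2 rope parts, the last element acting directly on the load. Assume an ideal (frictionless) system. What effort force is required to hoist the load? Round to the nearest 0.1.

Lever MA = effort arm / load arm = 6.9/4.28 = 1.6121.
Block-and-tackle MA = number of supporting rope parts = 2.
Combined ideal MA = 1.6121 × 2 = 3.2243.
Effort = load / MA = 127 / 3.2243 = 39.388 kN.

39.4 kN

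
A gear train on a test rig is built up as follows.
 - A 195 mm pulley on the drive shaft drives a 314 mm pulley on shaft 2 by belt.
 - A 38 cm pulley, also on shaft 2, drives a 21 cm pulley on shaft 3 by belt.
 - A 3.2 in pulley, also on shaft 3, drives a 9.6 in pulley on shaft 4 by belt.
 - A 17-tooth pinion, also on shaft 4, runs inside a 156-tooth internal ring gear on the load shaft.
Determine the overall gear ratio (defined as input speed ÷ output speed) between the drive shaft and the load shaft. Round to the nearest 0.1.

24.5

Each stage contributes driven/driver: belt 314/195 = 1.6103, belt 21/38 = 0.55263, belt 9.6/3.2 = 3, internal gear 156/17 = 9.1765.
Overall: 1.6103 × 0.55263 × 3 × 9.1765 = 24.498.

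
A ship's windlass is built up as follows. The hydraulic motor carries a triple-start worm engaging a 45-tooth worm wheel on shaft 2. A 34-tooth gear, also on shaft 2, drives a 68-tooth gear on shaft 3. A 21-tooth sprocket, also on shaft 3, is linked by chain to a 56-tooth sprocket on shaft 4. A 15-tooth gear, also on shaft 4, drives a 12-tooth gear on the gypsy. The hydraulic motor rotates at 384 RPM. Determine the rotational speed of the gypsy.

worm 45/3 = 15 → 384/15 = 25.6 RPM
gear mesh 68/34 = 2 → 25.6/2 = 12.8 RPM
chain 56/21 = 2.6667 → 12.8/2.6667 = 4.8 RPM
gear mesh 12/15 = 0.8 → 4.8/0.8 = 6 RPM

6 RPM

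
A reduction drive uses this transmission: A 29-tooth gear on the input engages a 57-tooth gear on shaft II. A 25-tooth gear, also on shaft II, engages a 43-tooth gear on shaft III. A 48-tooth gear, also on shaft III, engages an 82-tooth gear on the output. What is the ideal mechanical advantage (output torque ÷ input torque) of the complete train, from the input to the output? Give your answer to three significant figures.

Each stage contributes driven/driver: gear mesh 57/29 = 1.9655, gear mesh 43/25 = 1.72, gear mesh 82/48 = 1.7083.
Overall: 1.9655 × 1.72 × 1.7083 = 5.7753.

5.78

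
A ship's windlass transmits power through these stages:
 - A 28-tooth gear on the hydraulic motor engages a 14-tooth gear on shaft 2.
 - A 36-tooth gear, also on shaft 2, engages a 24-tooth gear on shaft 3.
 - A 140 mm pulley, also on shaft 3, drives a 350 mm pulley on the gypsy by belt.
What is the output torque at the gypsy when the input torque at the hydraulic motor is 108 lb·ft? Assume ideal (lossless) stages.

90 lb·ft

Gear mesh: ratio = 14/28 = 0.5; torque at shaft 2 = 108 × 0.5 = 54 lb·ft.
Gear mesh: ratio = 24/36 = 0.66667; torque at shaft 3 = 54 × 0.66667 = 36 lb·ft.
Belt: ratio = 350/140 = 2.5; torque at the gypsy = 36 × 2.5 = 90 lb·ft.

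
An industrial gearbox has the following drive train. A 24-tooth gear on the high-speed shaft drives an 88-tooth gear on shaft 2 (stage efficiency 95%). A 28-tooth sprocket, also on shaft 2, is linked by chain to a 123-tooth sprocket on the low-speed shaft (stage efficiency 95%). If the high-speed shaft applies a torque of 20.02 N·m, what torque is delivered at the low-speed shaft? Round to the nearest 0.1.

Gear mesh: ratio = 88/24 = 3.6667; torque at shaft 2 = 20.02 × 3.6667 × 0.95 = 69.736 N·m.
Chain: ratio = 123/28 = 4.3929; torque at the low-speed shaft = 69.736 × 4.3929 × 0.95 = 291.02 N·m.

291.0 N·m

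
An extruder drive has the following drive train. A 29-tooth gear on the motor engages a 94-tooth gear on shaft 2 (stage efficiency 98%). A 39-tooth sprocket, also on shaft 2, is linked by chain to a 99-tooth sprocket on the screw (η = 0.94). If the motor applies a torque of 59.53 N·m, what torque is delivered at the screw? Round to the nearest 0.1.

Gear mesh: ratio = 94/29 = 3.2414; torque at shaft 2 = 59.53 × 3.2414 × 0.98 = 189.1 N·m.
Chain: ratio = 99/39 = 2.5385; torque at the screw = 189.1 × 2.5385 × 0.94 = 451.22 N·m.

451.2 N·m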